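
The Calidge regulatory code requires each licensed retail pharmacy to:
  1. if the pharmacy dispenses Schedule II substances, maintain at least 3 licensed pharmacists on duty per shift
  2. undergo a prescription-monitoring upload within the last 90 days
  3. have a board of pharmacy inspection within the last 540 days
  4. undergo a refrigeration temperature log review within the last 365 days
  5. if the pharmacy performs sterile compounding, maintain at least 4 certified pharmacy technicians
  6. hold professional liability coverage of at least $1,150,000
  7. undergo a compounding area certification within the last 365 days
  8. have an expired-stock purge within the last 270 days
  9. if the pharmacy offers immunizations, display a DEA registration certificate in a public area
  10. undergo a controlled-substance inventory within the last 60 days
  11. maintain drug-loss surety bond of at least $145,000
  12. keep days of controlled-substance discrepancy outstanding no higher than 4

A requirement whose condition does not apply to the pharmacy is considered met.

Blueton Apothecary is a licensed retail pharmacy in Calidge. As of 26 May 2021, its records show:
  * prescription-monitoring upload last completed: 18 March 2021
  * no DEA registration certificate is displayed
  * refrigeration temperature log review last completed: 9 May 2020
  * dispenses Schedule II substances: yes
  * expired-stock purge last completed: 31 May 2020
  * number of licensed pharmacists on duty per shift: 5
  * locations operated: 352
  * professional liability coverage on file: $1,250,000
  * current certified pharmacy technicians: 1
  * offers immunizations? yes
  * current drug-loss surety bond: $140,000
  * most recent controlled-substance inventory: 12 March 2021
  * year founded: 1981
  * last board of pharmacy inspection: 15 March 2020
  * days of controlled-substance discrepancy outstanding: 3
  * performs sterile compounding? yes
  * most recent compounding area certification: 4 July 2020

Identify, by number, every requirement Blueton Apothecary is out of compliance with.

4, 5, 8, 9, 10, 11

1. condition 'dispenses Schedule II substances' holds; licensed pharmacists on duty per shift 5 ≥ 3 → met
2. prescription-monitoring upload 69 days ago vs limit 90 → met
3. board of pharmacy inspection 437 days ago vs limit 540 → met
4. refrigeration temperature log review 382 days ago vs limit 365 → not met
5. condition 'performs sterile compounding' holds; certified pharmacy technicians 1 < 4 → not met
6. professional liability coverage $1,250,000 ≥ $1,150,000 → met
7. compounding area certification 326 days ago vs limit 365 → met
8. expired-stock purge 360 days ago vs limit 270 → not met
9. condition 'offers immunizations' holds; DEA registration certificate absent → not met
10. controlled-substance inventory 75 days ago vs limit 60 → not met
11. drug-loss surety bond $140,000 < $145,000 → not met
12. days of controlled-substance discrepancy outstanding 3 ≤ 4 → met
Not met: 4, 5, 8, 9, 10, 11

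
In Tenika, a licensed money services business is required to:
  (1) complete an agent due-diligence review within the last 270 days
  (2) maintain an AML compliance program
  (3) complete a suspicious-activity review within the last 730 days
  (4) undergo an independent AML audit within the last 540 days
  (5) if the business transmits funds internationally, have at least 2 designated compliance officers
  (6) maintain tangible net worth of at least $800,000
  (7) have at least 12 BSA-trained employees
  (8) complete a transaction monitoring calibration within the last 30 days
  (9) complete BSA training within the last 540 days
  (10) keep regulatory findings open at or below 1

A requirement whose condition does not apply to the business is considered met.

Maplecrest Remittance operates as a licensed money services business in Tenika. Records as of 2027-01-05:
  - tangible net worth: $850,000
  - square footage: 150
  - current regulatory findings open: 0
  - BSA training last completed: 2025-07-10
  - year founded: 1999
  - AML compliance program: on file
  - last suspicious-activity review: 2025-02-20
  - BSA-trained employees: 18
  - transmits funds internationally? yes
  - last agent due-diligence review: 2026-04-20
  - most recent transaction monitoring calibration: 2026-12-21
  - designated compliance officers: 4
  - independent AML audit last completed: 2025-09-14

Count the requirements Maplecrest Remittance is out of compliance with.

1. agent due-diligence review 260 days ago vs limit 270 → met
2. AML compliance program present → met
3. suspicious-activity review 684 days ago vs limit 730 → met
4. independent AML audit 478 days ago vs limit 540 → met
5. condition 'transmits funds internationally' holds; designated compliance officers 4 ≥ 2 → met
6. tangible net worth $850,000 ≥ $800,000 → met
7. BSA-trained employees 18 ≥ 12 → met
8. transaction monitoring calibration 15 days ago vs limit 30 → met
9. BSA training 544 days ago vs limit 540 → not met
10. regulatory findings open 0 ≤ 1 → met
Not met: 1 of 10

1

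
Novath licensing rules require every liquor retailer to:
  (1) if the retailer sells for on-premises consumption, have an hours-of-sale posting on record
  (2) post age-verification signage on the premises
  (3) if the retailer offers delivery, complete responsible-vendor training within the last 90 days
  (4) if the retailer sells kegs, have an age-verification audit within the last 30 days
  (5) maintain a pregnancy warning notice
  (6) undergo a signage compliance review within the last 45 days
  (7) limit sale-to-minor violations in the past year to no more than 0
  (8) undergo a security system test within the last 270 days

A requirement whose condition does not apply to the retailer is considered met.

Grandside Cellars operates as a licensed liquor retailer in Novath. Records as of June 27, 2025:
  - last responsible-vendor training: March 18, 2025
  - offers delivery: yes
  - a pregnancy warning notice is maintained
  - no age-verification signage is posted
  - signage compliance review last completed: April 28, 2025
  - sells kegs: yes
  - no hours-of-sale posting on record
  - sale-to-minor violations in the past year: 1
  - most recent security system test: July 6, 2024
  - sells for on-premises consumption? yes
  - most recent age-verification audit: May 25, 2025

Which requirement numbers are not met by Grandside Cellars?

1. condition 'sells for on-premises consumption' holds; hours-of-sale posting absent → not met
2. age-verification signage absent → not met
3. condition 'offers delivery' holds; responsible-vendor training 101 days ago vs limit 90 → not met
4. condition 'sells kegs' holds; age-verification audit 33 days ago vs limit 30 → not met
5. pregnancy warning notice present → met
6. signage compliance review 60 days ago vs limit 45 → not met
7. sale-to-minor violations in the past year 1 > 0 → not met
8. security system test 356 days ago vs limit 270 → not met
Not met: 1, 2, 3, 4, 6, 7, 8

1, 2, 3, 4, 6, 7, 8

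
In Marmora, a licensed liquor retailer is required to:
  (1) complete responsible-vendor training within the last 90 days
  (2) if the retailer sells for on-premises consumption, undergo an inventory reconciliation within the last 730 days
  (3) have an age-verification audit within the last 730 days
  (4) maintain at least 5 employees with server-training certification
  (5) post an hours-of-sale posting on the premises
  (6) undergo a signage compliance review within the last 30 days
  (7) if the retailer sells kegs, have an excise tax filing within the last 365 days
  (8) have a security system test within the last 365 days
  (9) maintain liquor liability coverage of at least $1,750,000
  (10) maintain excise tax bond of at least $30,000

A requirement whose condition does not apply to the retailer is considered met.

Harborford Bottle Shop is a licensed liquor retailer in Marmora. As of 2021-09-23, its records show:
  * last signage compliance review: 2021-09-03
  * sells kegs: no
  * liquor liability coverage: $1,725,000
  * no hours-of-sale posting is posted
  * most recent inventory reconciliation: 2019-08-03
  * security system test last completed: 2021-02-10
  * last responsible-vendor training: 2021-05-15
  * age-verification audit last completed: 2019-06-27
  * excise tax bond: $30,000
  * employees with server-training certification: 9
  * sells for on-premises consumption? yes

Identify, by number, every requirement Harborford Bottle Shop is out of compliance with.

1, 2, 3, 5, 9

1. responsible-vendor training 131 days ago vs limit 90 → not met
2. condition 'sells for on-premises consumption' holds; inventory reconciliation 782 days ago vs limit 730 → not met
3. age-verification audit 819 days ago vs limit 730 → not met
4. employees with server-training certification 9 ≥ 5 → met
5. hours-of-sale posting absent → not met
6. signage compliance review 20 days ago vs limit 30 → met
7. condition 'sells kegs' does not hold → requirement n/a → met
8. security system test 225 days ago vs limit 365 → met
9. liquor liability coverage $1,725,000 < $1,750,000 → not met
10. excise tax bond $30,000 ≥ $30,000 → met
Not met: 1, 2, 3, 5, 9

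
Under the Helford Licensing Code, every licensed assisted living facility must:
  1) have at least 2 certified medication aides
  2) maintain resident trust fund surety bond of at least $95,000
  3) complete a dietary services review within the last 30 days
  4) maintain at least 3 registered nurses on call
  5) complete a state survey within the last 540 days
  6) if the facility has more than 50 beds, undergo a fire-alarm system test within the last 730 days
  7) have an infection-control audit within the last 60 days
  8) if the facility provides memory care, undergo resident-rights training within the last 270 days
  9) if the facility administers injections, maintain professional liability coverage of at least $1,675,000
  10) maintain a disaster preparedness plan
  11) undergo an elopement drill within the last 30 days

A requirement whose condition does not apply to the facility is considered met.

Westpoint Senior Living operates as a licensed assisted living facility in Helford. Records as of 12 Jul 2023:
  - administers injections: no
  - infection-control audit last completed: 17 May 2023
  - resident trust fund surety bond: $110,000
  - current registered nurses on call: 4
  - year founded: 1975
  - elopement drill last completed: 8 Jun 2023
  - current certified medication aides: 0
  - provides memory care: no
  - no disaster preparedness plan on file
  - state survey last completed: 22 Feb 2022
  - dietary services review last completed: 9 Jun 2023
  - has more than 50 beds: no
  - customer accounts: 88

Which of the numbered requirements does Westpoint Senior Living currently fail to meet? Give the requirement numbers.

1. certified medication aides 0 < 2 → not met
2. resident trust fund surety bond $110,000 ≥ $95,000 → met
3. dietary services review 33 days ago vs limit 30 → not met
4. registered nurses on call 4 ≥ 3 → met
5. state survey 505 days ago vs limit 540 → met
6. condition 'has more than 50 beds' does not hold → requirement n/a → met
7. infection-control audit 56 days ago vs limit 60 → met
8. condition 'provides memory care' does not hold → requirement n/a → met
9. condition 'administers injections' does not hold → requirement n/a → met
10. disaster preparedness plan absent → not met
11. elopement drill 34 days ago vs limit 30 → not met
Not met: 1, 3, 10, 11

1, 3, 10, 11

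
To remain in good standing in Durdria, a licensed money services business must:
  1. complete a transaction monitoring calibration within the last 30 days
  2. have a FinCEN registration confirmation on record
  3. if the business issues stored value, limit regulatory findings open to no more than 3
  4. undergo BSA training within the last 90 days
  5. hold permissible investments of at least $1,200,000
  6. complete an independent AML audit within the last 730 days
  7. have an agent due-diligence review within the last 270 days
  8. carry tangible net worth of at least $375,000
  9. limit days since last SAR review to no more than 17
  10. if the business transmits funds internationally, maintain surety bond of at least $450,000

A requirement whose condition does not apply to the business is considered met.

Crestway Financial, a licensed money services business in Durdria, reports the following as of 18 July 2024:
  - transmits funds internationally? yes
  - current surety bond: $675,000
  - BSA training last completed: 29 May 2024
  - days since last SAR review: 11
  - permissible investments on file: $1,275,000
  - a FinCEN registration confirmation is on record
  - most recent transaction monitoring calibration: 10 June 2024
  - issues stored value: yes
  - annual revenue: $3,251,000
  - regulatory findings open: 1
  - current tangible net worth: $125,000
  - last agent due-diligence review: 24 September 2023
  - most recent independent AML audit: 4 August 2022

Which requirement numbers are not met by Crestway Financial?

1. transaction monitoring calibration 38 days ago vs limit 30 → not met
2. FinCEN registration confirmation present → met
3. condition 'issues stored value' holds; regulatory findings open 1 ≤ 3 → met
4. BSA training 50 days ago vs limit 90 → met
5. permissible investments $1,275,000 ≥ $1,200,000 → met
6. independent AML audit 714 days ago vs limit 730 → met
7. agent due-diligence review 298 days ago vs limit 270 → not met
8. tangible net worth $125,000 < $375,000 → not met
9. days since last SAR review 11 ≤ 17 → met
10. condition 'transmits funds internationally' holds; surety bond $675,000 ≥ $450,000 → met
Not met: 1, 7, 8

1, 7, 8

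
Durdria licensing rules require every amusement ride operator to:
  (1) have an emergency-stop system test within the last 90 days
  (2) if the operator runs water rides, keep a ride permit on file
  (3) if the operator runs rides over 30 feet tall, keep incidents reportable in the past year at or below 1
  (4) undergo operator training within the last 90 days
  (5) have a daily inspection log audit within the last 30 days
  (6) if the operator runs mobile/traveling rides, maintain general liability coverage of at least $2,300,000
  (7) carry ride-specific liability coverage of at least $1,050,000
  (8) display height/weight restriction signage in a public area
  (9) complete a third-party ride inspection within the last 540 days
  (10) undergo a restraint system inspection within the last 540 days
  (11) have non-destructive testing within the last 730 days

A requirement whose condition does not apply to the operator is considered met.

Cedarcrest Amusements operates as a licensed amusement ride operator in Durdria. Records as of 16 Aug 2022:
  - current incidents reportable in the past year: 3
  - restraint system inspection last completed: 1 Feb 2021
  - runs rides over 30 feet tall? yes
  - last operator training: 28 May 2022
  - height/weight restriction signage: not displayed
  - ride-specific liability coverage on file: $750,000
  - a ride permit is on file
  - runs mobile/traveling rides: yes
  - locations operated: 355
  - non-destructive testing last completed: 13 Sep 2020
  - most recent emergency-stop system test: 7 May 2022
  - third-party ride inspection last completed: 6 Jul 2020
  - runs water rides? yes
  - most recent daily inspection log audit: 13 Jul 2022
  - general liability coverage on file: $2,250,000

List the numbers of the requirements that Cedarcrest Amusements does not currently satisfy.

1, 3, 5, 6, 7, 8, 9, 10

1. emergency-stop system test 101 days ago vs limit 90 → not met
2. condition 'runs water rides' holds; ride permit present → met
3. condition 'runs rides over 30 feet tall' holds; incidents reportable in the past year 3 > 1 → not met
4. operator training 80 days ago vs limit 90 → met
5. daily inspection log audit 34 days ago vs limit 30 → not met
6. condition 'runs mobile/traveling rides' holds; general liability coverage $2,250,000 < $2,300,000 → not met
7. ride-specific liability coverage $750,000 < $1,050,000 → not met
8. height/weight restriction signage absent → not met
9. third-party ride inspection 771 days ago vs limit 540 → not met
10. restraint system inspection 561 days ago vs limit 540 → not met
11. non-destructive testing 702 days ago vs limit 730 → met
Not met: 1, 3, 5, 6, 7, 8, 9, 10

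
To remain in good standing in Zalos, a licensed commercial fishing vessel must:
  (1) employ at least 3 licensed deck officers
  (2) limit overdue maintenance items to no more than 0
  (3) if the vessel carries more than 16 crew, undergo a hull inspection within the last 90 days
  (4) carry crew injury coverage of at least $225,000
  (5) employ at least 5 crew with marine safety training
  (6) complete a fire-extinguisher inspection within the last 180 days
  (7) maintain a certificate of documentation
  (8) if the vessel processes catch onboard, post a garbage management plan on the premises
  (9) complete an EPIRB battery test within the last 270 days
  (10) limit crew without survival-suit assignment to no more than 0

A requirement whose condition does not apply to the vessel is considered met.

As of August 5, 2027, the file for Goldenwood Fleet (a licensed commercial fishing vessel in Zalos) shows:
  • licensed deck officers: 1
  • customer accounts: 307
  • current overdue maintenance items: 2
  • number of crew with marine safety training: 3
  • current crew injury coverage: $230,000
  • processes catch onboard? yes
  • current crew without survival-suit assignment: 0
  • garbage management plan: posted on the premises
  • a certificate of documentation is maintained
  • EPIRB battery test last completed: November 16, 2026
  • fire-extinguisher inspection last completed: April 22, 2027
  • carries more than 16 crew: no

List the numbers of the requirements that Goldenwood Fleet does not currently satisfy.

1, 2, 5

1. licensed deck officers 1 < 3 → not met
2. overdue maintenance items 2 > 0 → not met
3. condition 'carries more than 16 crew' does not hold → requirement n/a → met
4. crew injury coverage $230,000 ≥ $225,000 → met
5. crew with marine safety training 3 < 5 → not met
6. fire-extinguisher inspection 105 days ago vs limit 180 → met
7. certificate of documentation present → met
8. condition 'processes catch onboard' holds; garbage management plan present → met
9. EPIRB battery test 262 days ago vs limit 270 → met
10. crew without survival-suit assignment 0 ≤ 0 → met
Not met: 1, 2, 5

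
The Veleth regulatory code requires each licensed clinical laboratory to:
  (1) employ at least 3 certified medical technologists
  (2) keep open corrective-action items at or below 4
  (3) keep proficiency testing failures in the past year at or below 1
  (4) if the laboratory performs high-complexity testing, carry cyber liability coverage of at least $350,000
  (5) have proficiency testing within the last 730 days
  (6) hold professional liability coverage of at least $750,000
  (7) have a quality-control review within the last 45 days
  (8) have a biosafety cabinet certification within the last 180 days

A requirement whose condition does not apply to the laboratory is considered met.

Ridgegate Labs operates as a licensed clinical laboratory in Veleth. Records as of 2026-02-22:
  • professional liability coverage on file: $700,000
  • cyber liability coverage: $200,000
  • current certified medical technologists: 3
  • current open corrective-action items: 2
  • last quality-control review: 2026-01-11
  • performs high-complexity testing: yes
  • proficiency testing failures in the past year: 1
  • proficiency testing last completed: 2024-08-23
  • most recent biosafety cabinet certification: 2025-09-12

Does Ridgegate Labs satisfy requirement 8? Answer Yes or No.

Yes

8. biosafety cabinet certification 163 days ago vs limit 180 → met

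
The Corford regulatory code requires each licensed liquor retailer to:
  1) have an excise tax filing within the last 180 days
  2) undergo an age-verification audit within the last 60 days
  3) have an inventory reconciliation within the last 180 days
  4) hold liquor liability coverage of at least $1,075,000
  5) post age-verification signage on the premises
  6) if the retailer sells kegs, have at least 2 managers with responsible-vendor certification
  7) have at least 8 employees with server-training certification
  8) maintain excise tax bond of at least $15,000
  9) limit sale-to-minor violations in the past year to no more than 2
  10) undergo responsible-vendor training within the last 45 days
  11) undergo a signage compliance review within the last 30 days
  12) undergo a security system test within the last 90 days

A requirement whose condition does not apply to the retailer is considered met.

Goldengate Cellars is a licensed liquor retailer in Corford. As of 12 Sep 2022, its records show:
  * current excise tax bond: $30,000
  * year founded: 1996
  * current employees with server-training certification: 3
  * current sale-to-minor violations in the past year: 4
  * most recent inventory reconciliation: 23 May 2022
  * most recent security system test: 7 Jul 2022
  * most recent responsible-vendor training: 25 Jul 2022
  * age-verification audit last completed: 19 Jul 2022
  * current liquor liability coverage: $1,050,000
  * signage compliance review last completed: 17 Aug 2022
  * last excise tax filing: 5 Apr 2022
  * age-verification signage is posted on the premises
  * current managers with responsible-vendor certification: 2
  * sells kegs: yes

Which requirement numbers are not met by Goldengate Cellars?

4, 7, 9, 10

1. excise tax filing 160 days ago vs limit 180 → met
2. age-verification audit 55 days ago vs limit 60 → met
3. inventory reconciliation 112 days ago vs limit 180 → met
4. liquor liability coverage $1,050,000 < $1,075,000 → not met
5. age-verification signage present → met
6. condition 'sells kegs' holds; managers with responsible-vendor certification 2 ≥ 2 → met
7. employees with server-training certification 3 < 8 → not met
8. excise tax bond $30,000 ≥ $15,000 → met
9. sale-to-minor violations in the past year 4 > 2 → not met
10. responsible-vendor training 49 days ago vs limit 45 → not met
11. signage compliance review 26 days ago vs limit 30 → met
12. security system test 67 days ago vs limit 90 → met
Not met: 4, 7, 9, 10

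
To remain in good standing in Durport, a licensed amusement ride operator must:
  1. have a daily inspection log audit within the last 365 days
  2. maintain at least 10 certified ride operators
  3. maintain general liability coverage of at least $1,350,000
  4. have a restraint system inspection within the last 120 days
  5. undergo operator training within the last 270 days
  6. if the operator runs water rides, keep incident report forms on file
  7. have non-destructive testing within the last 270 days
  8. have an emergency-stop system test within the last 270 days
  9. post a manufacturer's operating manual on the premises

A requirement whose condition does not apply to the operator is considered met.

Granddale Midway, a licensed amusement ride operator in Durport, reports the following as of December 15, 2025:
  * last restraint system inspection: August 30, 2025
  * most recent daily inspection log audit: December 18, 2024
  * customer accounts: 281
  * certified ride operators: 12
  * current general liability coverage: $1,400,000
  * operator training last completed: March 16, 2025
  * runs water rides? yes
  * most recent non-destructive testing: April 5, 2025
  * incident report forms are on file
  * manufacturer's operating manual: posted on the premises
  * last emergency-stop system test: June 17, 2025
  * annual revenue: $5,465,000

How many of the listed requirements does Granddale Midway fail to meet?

1. daily inspection log audit 362 days ago vs limit 365 → met
2. certified ride operators 12 ≥ 10 → met
3. general liability coverage $1,400,000 ≥ $1,350,000 → met
4. restraint system inspection 107 days ago vs limit 120 → met
5. operator training 274 days ago vs limit 270 → not met
6. condition 'runs water rides' holds; incident report forms present → met
7. non-destructive testing 254 days ago vs limit 270 → met
8. emergency-stop system test 181 days ago vs limit 270 → met
9. manufacturer's operating manual present → met
Not met: 1 of 9

1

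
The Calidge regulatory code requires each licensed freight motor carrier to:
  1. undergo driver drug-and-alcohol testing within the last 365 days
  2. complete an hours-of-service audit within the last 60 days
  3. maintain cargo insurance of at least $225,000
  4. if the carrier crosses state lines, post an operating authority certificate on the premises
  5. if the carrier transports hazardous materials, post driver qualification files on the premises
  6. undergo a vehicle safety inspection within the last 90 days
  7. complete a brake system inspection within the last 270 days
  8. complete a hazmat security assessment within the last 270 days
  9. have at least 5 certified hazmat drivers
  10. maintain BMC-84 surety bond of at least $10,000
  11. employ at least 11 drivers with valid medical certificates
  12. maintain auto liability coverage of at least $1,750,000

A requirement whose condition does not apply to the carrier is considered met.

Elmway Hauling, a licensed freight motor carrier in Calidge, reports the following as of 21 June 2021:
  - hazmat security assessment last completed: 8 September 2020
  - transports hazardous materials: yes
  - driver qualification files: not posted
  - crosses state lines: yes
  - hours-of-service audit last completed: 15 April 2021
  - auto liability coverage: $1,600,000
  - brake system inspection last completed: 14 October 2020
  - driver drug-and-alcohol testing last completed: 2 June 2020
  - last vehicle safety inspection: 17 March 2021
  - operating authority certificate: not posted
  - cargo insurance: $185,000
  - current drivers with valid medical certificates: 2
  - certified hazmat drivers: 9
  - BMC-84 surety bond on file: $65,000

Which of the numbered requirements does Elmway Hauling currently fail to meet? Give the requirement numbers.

1, 2, 3, 4, 5, 6, 8, 11, 12

1. driver drug-and-alcohol testing 384 days ago vs limit 365 → not met
2. hours-of-service audit 67 days ago vs limit 60 → not met
3. cargo insurance $185,000 < $225,000 → not met
4. condition 'crosses state lines' holds; operating authority certificate absent → not met
5. condition 'transports hazardous materials' holds; driver qualification files absent → not met
6. vehicle safety inspection 96 days ago vs limit 90 → not met
7. brake system inspection 250 days ago vs limit 270 → met
8. hazmat security assessment 286 days ago vs limit 270 → not met
9. certified hazmat drivers 9 ≥ 5 → met
10. BMC-84 surety bond $65,000 ≥ $10,000 → met
11. drivers with valid medical certificates 2 < 11 → not met
12. auto liability coverage $1,600,000 < $1,750,000 → not met
Not met: 1, 2, 3, 4, 5, 6, 8, 11, 12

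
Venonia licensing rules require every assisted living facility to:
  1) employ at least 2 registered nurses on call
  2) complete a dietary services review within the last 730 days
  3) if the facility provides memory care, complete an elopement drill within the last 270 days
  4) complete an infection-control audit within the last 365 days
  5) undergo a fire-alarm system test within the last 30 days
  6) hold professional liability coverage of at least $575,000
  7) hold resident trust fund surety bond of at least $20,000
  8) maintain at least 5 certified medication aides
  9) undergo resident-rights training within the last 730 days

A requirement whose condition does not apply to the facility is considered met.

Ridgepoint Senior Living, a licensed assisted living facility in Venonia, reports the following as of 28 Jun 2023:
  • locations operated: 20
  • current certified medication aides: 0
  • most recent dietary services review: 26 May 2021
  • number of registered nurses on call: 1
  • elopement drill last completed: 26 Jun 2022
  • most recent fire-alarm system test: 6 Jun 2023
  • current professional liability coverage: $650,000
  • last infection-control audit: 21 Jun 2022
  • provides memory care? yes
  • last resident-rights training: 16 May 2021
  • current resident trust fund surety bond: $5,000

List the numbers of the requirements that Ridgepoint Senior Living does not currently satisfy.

1. registered nurses on call 1 < 2 → not met
2. dietary services review 763 days ago vs limit 730 → not met
3. condition 'provides memory care' holds; elopement drill 367 days ago vs limit 270 → not met
4. infection-control audit 372 days ago vs limit 365 → not met
5. fire-alarm system test 22 days ago vs limit 30 → met
6. professional liability coverage $650,000 ≥ $575,000 → met
7. resident trust fund surety bond $5,000 < $20,000 → not met
8. certified medication aides 0 < 5 → not met
9. resident-rights training 773 days ago vs limit 730 → not met
Not met: 1, 2, 3, 4, 7, 8, 9

1, 2, 3, 4, 7, 8, 9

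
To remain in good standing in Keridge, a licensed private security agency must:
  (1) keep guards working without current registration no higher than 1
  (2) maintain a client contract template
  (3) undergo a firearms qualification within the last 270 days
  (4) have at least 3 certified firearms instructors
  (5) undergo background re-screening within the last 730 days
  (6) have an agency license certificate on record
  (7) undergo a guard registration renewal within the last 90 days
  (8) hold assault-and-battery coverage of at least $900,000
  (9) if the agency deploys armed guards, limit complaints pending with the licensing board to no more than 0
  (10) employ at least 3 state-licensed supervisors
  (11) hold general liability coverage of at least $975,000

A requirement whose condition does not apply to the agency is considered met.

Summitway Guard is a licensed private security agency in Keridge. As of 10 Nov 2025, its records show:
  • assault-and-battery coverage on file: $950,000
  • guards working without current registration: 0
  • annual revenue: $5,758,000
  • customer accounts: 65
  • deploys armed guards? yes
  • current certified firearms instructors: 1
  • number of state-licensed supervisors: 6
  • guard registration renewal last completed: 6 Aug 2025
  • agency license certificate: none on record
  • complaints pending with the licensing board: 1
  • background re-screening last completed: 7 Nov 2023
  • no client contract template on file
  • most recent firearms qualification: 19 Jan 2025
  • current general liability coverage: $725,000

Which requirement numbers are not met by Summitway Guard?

2, 3, 4, 5, 6, 7, 9, 11

1. guards working without current registration 0 ≤ 1 → met
2. client contract template absent → not met
3. firearms qualification 295 days ago vs limit 270 → not met
4. certified firearms instructors 1 < 3 → not met
5. background re-screening 734 days ago vs limit 730 → not met
6. agency license certificate absent → not met
7. guard registration renewal 96 days ago vs limit 90 → not met
8. assault-and-battery coverage $950,000 ≥ $900,000 → met
9. condition 'deploys armed guards' holds; complaints pending with the licensing board 1 > 0 → not met
10. state-licensed supervisors 6 ≥ 3 → met
11. general liability coverage $725,000 < $975,000 → not met
Not met: 2, 3, 4, 5, 6, 7, 9, 11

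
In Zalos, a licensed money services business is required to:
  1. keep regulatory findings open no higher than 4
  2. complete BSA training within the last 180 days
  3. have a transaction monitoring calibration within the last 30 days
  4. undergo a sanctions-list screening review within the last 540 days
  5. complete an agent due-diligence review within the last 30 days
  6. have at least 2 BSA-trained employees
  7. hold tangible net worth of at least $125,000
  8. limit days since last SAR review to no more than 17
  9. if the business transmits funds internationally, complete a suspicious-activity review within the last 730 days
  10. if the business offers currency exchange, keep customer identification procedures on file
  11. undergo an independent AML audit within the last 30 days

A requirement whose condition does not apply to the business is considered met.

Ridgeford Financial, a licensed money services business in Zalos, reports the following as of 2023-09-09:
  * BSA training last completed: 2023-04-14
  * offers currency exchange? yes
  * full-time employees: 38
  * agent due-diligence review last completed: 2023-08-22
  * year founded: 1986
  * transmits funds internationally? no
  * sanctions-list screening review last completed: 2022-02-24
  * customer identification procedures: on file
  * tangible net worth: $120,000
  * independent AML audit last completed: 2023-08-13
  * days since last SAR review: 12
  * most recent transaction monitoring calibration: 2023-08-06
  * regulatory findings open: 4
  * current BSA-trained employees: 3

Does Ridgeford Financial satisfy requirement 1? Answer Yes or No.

1. regulatory findings open 4 ≤ 4 → met

Yes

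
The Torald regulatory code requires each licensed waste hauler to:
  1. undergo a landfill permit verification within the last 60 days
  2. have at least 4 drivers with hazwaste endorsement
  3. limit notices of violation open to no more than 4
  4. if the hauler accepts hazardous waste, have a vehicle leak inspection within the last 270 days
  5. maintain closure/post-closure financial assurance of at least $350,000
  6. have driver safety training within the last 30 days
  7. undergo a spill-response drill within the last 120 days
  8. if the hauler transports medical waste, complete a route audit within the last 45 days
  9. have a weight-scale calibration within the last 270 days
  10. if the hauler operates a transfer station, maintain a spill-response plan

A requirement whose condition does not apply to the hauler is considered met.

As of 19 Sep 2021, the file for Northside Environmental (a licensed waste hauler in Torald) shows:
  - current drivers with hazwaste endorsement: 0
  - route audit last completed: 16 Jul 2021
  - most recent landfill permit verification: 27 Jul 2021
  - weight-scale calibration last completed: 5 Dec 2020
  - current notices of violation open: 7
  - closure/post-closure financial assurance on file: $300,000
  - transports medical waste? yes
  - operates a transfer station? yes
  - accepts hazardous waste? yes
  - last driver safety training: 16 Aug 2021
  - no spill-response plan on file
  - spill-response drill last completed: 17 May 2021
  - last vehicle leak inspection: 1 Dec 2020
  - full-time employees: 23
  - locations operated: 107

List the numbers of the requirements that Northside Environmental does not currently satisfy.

2, 3, 4, 5, 6, 7, 8, 9, 10

1. landfill permit verification 54 days ago vs limit 60 → met
2. drivers with hazwaste endorsement 0 < 4 → not met
3. notices of violation open 7 > 4 → not met
4. condition 'accepts hazardous waste' holds; vehicle leak inspection 292 days ago vs limit 270 → not met
5. closure/post-closure financial assurance $300,000 < $350,000 → not met
6. driver safety training 34 days ago vs limit 30 → not met
7. spill-response drill 125 days ago vs limit 120 → not met
8. condition 'transports medical waste' holds; route audit 65 days ago vs limit 45 → not met
9. weight-scale calibration 288 days ago vs limit 270 → not met
10. condition 'operates a transfer station' holds; spill-response plan absent → not met
Not met: 2, 3, 4, 5, 6, 7, 8, 9, 10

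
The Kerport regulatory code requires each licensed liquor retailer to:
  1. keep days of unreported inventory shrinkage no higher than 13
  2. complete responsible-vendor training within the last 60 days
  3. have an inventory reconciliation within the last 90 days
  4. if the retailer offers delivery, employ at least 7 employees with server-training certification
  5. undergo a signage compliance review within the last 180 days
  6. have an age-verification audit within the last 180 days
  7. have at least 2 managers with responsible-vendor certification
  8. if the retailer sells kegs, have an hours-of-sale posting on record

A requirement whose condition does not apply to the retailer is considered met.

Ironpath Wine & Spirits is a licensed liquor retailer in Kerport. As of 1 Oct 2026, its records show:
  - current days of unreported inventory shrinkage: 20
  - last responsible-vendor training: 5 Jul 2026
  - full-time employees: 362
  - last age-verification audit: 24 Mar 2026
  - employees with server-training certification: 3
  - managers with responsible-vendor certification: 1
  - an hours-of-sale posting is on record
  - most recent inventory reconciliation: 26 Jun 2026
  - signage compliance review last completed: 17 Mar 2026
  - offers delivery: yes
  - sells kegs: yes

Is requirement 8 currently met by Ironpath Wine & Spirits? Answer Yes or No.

Yes

8. condition 'sells kegs' holds; hours-of-sale posting present → met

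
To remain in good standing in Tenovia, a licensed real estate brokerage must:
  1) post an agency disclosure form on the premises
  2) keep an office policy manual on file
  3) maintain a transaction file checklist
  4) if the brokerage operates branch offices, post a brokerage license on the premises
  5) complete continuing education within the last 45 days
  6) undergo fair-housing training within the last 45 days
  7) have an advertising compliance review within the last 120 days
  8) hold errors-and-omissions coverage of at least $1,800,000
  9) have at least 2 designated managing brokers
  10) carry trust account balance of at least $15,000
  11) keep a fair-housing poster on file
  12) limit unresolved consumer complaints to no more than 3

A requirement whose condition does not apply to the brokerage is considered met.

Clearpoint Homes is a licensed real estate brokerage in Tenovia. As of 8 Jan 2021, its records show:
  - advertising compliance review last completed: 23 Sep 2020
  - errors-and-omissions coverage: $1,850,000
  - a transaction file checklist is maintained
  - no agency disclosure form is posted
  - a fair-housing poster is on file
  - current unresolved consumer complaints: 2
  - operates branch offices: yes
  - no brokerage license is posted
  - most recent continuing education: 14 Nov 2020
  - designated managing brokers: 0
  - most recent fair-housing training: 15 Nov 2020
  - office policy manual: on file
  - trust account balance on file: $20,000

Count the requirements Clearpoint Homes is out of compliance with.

5

1. agency disclosure form absent → not met
2. office policy manual present → met
3. transaction file checklist present → met
4. condition 'operates branch offices' holds; brokerage license absent → not met
5. continuing education 55 days ago vs limit 45 → not met
6. fair-housing training 54 days ago vs limit 45 → not met
7. advertising compliance review 107 days ago vs limit 120 → met
8. errors-and-omissions coverage $1,850,000 ≥ $1,800,000 → met
9. designated managing brokers 0 < 2 → not met
10. trust account balance $20,000 ≥ $15,000 → met
11. fair-housing poster present → met
12. unresolved consumer complaints 2 ≤ 3 → met
Not met: 5 of 12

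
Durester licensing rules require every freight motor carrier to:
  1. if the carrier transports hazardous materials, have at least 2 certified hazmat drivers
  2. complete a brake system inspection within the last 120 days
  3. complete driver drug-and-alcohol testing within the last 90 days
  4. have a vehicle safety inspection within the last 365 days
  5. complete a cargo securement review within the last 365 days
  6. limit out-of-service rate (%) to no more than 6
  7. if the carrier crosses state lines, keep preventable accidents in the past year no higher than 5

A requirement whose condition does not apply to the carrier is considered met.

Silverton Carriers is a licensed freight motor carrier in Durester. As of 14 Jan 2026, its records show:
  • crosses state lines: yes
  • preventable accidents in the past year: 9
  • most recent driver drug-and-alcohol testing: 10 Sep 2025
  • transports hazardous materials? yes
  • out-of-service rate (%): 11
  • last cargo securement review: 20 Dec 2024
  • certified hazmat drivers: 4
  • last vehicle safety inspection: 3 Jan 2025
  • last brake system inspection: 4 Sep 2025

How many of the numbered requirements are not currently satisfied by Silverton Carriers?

1. condition 'transports hazardous materials' holds; certified hazmat drivers 4 ≥ 2 → met
2. brake system inspection 132 days ago vs limit 120 → not met
3. driver drug-and-alcohol testing 126 days ago vs limit 90 → not met
4. vehicle safety inspection 376 days ago vs limit 365 → not met
5. cargo securement review 390 days ago vs limit 365 → not met
6. out-of-service rate (%) 11 > 6 → not met
7. condition 'crosses state lines' holds; preventable accidents in the past year 9 > 5 → not met
Not met: 6 of 7

6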